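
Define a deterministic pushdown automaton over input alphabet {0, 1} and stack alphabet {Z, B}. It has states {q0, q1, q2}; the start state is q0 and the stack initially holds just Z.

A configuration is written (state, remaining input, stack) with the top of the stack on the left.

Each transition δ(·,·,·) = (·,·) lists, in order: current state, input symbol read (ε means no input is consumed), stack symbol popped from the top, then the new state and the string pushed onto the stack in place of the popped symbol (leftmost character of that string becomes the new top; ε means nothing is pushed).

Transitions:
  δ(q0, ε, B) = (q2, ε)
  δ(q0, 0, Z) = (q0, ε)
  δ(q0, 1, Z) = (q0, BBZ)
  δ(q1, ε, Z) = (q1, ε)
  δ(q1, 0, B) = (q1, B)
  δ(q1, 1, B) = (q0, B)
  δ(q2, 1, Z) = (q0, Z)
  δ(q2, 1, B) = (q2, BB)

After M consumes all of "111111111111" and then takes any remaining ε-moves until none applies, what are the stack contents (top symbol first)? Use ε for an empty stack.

(q0, 111111111111, Z)
  read 1, top Z: go to q0, push BBZ → (q0, 11111111111, BBZ)
  ε-move, top B: go to q2, push ε → (q2, 11111111111, BZ)
  read 1, top B: go to q2, push BB → (q2, 1111111111, BBZ)
  read 1, top B: go to q2, push BB → (q2, 111111111, BBBZ)
  read 1, top B: go to q2, push BB → (q2, 11111111, BBBBZ)
  read 1, top B: go to q2, push BB → (q2, 1111111, BBBBBZ)
  read 1, top B: go to q2, push BB → (q2, 111111, BBBBBBZ)
  read 1, top B: go to q2, push BB → (q2, 11111, BBBBBBBZ)
  read 1, top B: go to q2, push BB → (q2, 1111, BBBBBBBBZ)
  read 1, top B: go to q2, push BB → (q2, 111, BBBBBBBBBZ)
  read 1, top B: go to q2, push BB → (q2, 11, BBBBBBBBBBZ)
  read 1, top B: go to q2, push BB → (q2, 1, BBBBBBBBBBBZ)
  read 1, top B: go to q2, push BB → (q2, ε, BBBBBBBBBBBBZ)
All input consumed in state q2 with stack BBBBBBBBBBBBZ.

BBBBBBBBBBBBZ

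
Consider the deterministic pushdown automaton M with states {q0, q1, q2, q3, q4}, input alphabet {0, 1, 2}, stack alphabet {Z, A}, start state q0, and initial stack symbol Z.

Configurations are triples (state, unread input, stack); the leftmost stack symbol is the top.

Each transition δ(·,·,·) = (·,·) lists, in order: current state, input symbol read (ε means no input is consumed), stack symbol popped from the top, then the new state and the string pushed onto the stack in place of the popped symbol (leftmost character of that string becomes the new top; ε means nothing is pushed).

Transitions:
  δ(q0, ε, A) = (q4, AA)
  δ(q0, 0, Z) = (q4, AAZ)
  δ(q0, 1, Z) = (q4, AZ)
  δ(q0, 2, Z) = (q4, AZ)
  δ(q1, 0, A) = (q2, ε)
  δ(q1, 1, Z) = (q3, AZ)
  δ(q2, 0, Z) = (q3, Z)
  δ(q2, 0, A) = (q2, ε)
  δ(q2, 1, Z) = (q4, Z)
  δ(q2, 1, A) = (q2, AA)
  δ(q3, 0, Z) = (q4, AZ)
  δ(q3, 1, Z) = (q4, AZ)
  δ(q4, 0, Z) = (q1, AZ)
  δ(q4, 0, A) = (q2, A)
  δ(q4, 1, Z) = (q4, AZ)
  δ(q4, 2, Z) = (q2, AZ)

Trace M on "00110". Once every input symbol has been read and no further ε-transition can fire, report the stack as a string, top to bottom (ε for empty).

AAAZ

(q0, 00110, Z)
  read 0, top Z: go to q4, push AAZ → (q4, 0110, AAZ)
  read 0, top A: go to q2, push A → (q2, 110, AAZ)
  read 1, top A: go to q2, push AA → (q2, 10, AAAZ)
  read 1, top A: go to q2, push AA → (q2, 0, AAAAZ)
  read 0, top A: go to q2, push ε → (q2, ε, AAAZ)
All input consumed in state q2 with stack AAAZ.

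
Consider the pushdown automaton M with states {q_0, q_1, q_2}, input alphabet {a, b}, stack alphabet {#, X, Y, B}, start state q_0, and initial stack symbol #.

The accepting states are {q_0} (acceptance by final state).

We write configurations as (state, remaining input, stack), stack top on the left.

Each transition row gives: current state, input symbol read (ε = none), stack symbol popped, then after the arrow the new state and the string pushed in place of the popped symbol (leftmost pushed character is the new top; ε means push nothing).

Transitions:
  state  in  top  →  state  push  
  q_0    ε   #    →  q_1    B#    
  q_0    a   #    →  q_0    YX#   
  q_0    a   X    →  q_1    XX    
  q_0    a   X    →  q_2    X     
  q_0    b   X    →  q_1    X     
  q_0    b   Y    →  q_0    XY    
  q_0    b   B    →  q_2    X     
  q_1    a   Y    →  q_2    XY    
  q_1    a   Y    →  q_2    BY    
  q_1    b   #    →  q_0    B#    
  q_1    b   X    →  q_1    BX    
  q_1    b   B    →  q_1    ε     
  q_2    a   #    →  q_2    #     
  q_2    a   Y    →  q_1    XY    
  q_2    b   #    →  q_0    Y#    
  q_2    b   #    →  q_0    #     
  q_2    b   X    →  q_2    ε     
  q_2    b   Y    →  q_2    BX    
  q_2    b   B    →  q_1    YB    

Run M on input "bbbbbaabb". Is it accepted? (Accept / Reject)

Reject

No computation consumes all input and reaches a final state.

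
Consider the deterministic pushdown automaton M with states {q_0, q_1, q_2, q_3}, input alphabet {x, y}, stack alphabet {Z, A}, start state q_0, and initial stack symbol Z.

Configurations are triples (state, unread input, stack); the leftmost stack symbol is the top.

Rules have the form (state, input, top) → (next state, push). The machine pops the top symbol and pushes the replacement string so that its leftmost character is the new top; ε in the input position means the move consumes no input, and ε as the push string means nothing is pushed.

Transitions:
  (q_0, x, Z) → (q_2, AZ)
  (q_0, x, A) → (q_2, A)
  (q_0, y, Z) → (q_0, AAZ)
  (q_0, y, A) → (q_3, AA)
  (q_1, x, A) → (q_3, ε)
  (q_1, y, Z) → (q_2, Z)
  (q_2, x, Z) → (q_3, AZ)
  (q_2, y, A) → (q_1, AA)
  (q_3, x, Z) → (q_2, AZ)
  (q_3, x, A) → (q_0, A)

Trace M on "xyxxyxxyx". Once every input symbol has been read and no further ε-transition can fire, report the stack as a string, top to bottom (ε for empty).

AAZ

(q_0, xyxxyxxyx, Z)
  read x, top Z: go to q_2, push AZ → (q_2, yxxyxxyx, AZ)
  read y, top A: go to q_1, push AA → (q_1, xxyxxyx, AAZ)
  read x, top A: go to q_3, push ε → (q_3, xyxxyx, AZ)
  read x, top A: go to q_0, push A → (q_0, yxxyx, AZ)
  read y, top A: go to q_3, push AA → (q_3, xxyx, AAZ)
  read x, top A: go to q_0, push A → (q_0, xyx, AAZ)
  read x, top A: go to q_2, push A → (q_2, yx, AAZ)
  read y, top A: go to q_1, push AA → (q_1, x, AAAZ)
  read x, top A: go to q_3, push ε → (q_3, ε, AAZ)
All input consumed in state q_3 with stack AAZ.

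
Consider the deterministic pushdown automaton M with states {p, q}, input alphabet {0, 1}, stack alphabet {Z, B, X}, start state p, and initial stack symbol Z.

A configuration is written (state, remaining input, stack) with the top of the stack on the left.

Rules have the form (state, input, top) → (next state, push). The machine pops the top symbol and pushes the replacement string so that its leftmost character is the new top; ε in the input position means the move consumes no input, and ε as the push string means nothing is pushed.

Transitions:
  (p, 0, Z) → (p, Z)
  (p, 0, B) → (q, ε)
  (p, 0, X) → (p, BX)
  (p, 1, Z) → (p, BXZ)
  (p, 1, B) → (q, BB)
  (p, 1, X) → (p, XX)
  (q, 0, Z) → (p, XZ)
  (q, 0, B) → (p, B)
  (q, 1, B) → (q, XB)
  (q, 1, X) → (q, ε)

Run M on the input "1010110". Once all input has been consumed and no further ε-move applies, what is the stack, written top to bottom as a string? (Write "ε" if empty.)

BXXXZ

(p, 1010110, Z)
  read 1, top Z: go to p, push BXZ → (p, 010110, BXZ)
  read 0, top B: go to q, push ε → (q, 10110, XZ)
  read 1, top X: go to q, push ε → (q, 0110, Z)
  read 0, top Z: go to p, push XZ → (p, 110, XZ)
  read 1, top X: go to p, push XX → (p, 10, XXZ)
  read 1, top X: go to p, push XX → (p, 0, XXXZ)
  read 0, top X: go to p, push BX → (p, ε, BXXXZ)
All input consumed in state p with stack BXXXZ.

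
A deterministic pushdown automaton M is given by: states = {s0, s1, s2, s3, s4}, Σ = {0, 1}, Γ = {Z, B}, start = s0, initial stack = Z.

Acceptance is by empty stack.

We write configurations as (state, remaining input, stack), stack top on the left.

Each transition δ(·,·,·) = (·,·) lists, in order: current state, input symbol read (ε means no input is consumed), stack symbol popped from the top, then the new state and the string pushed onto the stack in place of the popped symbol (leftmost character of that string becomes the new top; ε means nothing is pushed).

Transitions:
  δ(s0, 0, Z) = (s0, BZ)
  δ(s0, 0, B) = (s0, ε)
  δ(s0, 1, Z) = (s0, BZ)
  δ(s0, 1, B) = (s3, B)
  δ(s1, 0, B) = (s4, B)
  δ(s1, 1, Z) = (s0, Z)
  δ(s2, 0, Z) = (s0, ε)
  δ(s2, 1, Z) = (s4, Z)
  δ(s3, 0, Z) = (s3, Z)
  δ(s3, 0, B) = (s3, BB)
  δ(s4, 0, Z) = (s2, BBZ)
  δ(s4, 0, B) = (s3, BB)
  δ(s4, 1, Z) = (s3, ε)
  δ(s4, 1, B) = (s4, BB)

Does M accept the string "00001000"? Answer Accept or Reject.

Reject

(s0, 00001000, Z)
  read 0, top Z: go to s0, push BZ → (s0, 0001000, BZ)
  read 0, top B: go to s0, push ε → (s0, 001000, Z)
  read 0, top Z: go to s0, push BZ → (s0, 01000, BZ)
  read 0, top B: go to s0, push ε → (s0, 1000, Z)
  read 1, top Z: go to s0, push BZ → (s0, 000, BZ)
  read 0, top B: go to s0, push ε → (s0, 00, Z)
  read 0, top Z: go to s0, push BZ → (s0, 0, BZ)
  read 0, top B: go to s0, push ε → (s0, ε, Z)
All input consumed; stack is Z, not empty, and no further ε-move applies.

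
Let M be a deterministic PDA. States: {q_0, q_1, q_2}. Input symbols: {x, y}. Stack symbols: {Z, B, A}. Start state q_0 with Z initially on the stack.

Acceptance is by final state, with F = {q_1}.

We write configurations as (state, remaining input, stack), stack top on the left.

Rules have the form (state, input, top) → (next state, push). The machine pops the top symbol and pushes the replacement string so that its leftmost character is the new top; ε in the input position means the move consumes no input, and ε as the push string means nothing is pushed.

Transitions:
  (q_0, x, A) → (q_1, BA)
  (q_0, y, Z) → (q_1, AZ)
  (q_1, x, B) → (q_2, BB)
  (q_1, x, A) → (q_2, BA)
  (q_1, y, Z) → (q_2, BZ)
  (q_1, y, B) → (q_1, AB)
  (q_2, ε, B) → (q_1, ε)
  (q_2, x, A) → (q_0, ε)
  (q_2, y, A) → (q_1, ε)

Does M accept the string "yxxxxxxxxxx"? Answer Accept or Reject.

Accept

(q_0, yxxxxxxxxxx, Z)
  read y, top Z: go to q_1, push AZ → (q_1, xxxxxxxxxx, AZ)
  read x, top A: go to q_2, push BA → (q_2, xxxxxxxxx, BAZ)
  ε-move, top B: go to q_1, push ε → (q_1, xxxxxxxxx, AZ)
  read x, top A: go to q_2, push BA → (q_2, xxxxxxxx, BAZ)
  ε-move, top B: go to q_1, push ε → (q_1, xxxxxxxx, AZ)
  read x, top A: go to q_2, push BA → (q_2, xxxxxxx, BAZ)
  ε-move, top B: go to q_1, push ε → (q_1, xxxxxxx, AZ)
  read x, top A: go to q_2, push BA → (q_2, xxxxxx, BAZ)
  ε-move, top B: go to q_1, push ε → (q_1, xxxxxx, AZ)
  read x, top A: go to q_2, push BA → (q_2, xxxxx, BAZ)
  ε-move, top B: go to q_1, push ε → (q_1, xxxxx, AZ)
  read x, top A: go to q_2, push BA → (q_2, xxxx, BAZ)
  ε-move, top B: go to q_1, push ε → (q_1, xxxx, AZ)
  read x, top A: go to q_2, push BA → (q_2, xxx, BAZ)
  ε-move, top B: go to q_1, push ε → (q_1, xxx, AZ)
  read x, top A: go to q_2, push BA → (q_2, xx, BAZ)
  ε-move, top B: go to q_1, push ε → (q_1, xx, AZ)
  read x, top A: go to q_2, push BA → (q_2, x, BAZ)
  ε-move, top B: go to q_1, push ε → (q_1, x, AZ)
  read x, top A: go to q_2, push BA → (q_2, ε, BAZ)
  ε-move, top B: go to q_1, push ε → (q_1, ε, AZ)
All input consumed; state q_1 ∈ F.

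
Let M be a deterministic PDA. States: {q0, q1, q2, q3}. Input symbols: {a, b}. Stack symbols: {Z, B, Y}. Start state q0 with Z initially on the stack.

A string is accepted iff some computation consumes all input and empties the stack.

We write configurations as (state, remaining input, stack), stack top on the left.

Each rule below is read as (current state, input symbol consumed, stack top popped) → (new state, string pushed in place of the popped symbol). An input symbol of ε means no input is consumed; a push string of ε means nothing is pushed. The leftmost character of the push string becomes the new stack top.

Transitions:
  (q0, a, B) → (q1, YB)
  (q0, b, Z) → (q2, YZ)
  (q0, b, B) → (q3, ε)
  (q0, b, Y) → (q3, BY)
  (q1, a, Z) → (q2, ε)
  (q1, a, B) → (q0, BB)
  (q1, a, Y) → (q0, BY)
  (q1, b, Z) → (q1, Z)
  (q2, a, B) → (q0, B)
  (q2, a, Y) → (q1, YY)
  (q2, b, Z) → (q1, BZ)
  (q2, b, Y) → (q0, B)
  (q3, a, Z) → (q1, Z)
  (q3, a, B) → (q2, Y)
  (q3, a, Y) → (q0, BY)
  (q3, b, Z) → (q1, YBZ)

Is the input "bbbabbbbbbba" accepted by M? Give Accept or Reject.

Accept

(q0, bbbabbbbbbba, Z) ⊢ (q2, bbabbbbbbba, YZ) ⊢ (q0, babbbbbbba, BZ) ⊢ (q3, abbbbbbba, Z) ⊢ (q1, bbbbbbba, Z) ⊢ (q1, bbbbbba, Z) ⊢ (q1, bbbbba, Z) ⊢ (q1, bbbba, Z) ⊢ (q1, bbba, Z) ⊢ (q1, bba, Z) ⊢ (q1, ba, Z) ⊢ (q1, a, Z) ⊢ (q2, ε, ε)
All input consumed and the stack is empty.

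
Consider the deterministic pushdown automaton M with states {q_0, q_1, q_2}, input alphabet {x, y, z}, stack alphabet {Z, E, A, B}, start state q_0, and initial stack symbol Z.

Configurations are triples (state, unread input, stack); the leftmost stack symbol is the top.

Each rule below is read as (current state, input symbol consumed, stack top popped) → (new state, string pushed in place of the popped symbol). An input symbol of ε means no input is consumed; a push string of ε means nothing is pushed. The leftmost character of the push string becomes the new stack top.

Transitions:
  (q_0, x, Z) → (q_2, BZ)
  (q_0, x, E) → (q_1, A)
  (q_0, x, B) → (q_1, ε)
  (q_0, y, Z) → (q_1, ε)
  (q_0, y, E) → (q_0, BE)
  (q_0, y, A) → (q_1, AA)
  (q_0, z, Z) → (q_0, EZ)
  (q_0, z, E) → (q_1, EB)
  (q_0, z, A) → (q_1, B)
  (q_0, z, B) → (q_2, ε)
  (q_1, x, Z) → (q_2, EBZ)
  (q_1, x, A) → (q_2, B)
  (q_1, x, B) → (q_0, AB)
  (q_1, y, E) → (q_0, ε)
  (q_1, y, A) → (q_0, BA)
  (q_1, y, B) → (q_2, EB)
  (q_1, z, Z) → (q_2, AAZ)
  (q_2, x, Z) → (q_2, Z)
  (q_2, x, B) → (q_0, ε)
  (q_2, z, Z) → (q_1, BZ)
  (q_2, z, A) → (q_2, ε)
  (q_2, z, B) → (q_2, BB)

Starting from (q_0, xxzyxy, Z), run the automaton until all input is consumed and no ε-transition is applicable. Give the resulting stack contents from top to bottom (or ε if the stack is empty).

(q_0, xxzyxy, Z)
  read x, top Z: go to q_2, push BZ → (q_2, xzyxy, BZ)
  read x, top B: go to q_0, push ε → (q_0, zyxy, Z)
  read z, top Z: go to q_0, push EZ → (q_0, yxy, EZ)
  read y, top E: go to q_0, push BE → (q_0, xy, BEZ)
  read x, top B: go to q_1, push ε → (q_1, y, EZ)
  read y, top E: go to q_0, push ε → (q_0, ε, Z)
All input consumed in state q_0 with stack Z.

Z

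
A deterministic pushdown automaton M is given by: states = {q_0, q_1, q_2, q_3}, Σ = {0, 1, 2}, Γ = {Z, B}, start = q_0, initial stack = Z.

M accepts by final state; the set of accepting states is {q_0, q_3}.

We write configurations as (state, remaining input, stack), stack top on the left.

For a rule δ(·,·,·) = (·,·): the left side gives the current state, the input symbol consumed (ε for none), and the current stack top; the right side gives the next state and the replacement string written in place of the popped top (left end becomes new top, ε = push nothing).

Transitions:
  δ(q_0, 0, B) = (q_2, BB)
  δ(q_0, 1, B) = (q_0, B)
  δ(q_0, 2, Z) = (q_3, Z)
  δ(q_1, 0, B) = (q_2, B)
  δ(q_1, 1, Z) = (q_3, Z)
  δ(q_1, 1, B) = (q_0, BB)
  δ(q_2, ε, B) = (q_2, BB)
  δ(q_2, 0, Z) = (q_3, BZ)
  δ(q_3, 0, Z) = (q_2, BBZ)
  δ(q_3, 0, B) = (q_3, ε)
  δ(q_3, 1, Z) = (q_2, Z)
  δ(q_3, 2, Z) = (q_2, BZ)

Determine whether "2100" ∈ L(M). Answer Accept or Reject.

Accept

(q_0, 2100, Z)
  read 2, top Z: go to q_3, push Z → (q_3, 100, Z)
  read 1, top Z: go to q_2, push Z → (q_2, 00, Z)
  read 0, top Z: go to q_3, push BZ → (q_3, 0, BZ)
  read 0, top B: go to q_3, push ε → (q_3, ε, Z)
All input consumed; state q_3 ∈ F.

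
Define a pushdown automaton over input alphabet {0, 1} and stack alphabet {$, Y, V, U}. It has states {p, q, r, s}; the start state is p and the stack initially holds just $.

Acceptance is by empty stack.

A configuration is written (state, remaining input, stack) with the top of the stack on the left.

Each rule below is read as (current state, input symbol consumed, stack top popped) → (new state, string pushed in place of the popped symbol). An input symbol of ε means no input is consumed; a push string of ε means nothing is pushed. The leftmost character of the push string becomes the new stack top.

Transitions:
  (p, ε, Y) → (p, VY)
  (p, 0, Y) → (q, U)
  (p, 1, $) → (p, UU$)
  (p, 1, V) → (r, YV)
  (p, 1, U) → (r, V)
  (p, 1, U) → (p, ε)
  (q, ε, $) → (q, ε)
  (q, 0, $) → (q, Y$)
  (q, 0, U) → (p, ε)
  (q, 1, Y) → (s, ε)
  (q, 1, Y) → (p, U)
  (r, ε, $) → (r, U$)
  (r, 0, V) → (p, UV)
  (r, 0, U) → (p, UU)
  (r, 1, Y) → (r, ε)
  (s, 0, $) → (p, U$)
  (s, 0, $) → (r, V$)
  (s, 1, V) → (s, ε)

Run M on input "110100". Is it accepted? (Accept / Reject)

No computation consumes all input and empties the stack.

Reject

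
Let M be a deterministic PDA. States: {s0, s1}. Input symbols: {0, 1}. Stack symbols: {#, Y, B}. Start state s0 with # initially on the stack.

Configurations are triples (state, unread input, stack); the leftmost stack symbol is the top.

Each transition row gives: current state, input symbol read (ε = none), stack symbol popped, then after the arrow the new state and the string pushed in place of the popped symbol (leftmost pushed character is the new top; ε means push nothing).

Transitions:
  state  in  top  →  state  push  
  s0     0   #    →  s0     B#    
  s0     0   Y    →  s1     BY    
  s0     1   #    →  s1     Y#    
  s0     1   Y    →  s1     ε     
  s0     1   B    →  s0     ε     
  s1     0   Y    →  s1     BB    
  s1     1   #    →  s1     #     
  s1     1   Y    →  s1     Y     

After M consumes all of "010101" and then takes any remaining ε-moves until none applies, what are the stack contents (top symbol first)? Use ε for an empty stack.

#

(s0, 010101, #) ⊢ (s0, 10101, B#) ⊢ (s0, 0101, #) ⊢ (s0, 101, B#) ⊢ (s0, 01, #) ⊢ (s0, 1, B#) ⊢ (s0, ε, #)
All input consumed in state s0 with stack #.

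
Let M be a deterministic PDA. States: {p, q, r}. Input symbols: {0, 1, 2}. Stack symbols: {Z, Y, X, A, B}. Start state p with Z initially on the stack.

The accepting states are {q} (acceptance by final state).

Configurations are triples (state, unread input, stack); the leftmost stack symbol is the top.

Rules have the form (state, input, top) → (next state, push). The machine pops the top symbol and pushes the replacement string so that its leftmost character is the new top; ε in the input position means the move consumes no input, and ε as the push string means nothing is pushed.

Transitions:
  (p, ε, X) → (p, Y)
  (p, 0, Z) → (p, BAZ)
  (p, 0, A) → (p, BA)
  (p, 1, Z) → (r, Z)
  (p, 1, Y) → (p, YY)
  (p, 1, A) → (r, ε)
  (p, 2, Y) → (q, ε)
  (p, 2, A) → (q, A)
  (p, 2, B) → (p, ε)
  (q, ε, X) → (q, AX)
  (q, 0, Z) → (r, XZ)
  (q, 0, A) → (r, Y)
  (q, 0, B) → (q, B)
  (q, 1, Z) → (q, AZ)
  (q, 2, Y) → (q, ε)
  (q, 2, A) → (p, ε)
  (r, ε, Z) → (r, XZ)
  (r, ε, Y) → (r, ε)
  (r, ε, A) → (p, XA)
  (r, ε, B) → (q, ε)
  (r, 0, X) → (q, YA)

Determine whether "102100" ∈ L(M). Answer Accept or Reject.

Reject

(p, 102100, Z)
  read 1, top Z: go to r, push Z → (r, 02100, Z)
  ε-move, top Z: go to r, push XZ → (r, 02100, XZ)
  read 0, top X: go to q, push YA → (q, 2100, YAZ)
  read 2, top Y: go to q, push ε → (q, 100, AZ)
No transition applies at (q, 100, AZ); input not fully consumed.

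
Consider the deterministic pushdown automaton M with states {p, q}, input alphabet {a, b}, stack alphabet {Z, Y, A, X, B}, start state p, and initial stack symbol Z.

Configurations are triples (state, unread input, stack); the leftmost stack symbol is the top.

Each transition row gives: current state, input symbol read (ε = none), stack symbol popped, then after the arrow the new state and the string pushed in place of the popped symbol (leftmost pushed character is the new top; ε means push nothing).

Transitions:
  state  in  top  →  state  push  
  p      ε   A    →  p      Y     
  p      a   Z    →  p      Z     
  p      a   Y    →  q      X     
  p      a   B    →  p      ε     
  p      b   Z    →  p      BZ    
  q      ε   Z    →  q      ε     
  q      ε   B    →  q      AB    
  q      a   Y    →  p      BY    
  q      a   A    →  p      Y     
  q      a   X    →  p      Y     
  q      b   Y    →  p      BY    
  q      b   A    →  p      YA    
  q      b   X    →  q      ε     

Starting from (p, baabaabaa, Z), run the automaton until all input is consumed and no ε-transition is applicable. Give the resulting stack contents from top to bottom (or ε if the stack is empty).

Z

(p, baabaabaa, Z)
  read b, top Z: go to p, push BZ → (p, aabaabaa, BZ)
  read a, top B: go to p, push ε → (p, abaabaa, Z)
  read a, top Z: go to p, push Z → (p, baabaa, Z)
  read b, top Z: go to p, push BZ → (p, aabaa, BZ)
  read a, top B: go to p, push ε → (p, abaa, Z)
  read a, top Z: go to p, push Z → (p, baa, Z)
  read b, top Z: go to p, push BZ → (p, aa, BZ)
  read a, top B: go to p, push ε → (p, a, Z)
  read a, top Z: go to p, push Z → (p, ε, Z)
All input consumed in state p with stack Z.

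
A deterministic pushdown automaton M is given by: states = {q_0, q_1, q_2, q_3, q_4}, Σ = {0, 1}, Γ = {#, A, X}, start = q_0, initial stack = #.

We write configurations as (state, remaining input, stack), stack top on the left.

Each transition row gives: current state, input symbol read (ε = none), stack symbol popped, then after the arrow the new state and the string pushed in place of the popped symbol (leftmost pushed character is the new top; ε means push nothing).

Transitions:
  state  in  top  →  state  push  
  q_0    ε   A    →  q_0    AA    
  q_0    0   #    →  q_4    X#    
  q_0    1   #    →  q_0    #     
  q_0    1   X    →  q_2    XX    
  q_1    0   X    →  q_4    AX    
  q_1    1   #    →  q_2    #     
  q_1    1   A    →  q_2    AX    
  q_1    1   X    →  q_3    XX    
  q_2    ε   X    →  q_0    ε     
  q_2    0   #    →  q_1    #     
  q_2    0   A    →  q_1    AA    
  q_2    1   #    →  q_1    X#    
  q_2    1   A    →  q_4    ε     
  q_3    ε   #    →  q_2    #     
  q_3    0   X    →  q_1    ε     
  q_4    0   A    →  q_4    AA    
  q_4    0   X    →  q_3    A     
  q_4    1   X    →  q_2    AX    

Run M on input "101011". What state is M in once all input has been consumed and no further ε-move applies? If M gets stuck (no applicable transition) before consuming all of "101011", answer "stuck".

(q_0, 101011, #)
  read 1, top #: go to q_0, push # → (q_0, 01011, #)
  read 0, top #: go to q_4, push X# → (q_4, 1011, X#)
  read 1, top X: go to q_2, push AX → (q_2, 011, AX#)
  read 0, top A: go to q_1, push AA → (q_1, 11, AAX#)
  read 1, top A: go to q_2, push AX → (q_2, 1, AXAX#)
  read 1, top A: go to q_4, push ε → (q_4, ε, XAX#)
All input consumed; M is in state q_4.

q_4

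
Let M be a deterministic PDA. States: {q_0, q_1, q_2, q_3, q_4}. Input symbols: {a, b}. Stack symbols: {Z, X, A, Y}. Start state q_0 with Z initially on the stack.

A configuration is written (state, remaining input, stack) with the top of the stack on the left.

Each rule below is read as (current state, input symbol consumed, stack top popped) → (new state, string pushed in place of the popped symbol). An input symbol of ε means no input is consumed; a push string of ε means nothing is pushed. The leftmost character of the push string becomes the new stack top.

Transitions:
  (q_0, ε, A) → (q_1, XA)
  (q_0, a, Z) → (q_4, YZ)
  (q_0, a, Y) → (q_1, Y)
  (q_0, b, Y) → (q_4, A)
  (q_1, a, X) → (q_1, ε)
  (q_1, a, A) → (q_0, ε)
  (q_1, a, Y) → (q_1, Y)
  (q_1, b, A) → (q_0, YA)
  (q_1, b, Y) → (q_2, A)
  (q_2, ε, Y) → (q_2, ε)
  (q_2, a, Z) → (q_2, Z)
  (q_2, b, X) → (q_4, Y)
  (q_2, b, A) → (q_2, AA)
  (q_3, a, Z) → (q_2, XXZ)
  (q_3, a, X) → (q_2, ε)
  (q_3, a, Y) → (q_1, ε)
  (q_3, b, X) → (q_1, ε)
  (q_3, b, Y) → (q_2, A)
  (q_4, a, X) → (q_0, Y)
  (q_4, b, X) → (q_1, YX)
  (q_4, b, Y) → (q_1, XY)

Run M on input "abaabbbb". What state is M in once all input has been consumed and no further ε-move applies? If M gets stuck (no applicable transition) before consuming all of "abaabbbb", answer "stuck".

q_2

(q_0, abaabbbb, Z)
  read a, top Z: go to q_4, push YZ → (q_4, baabbbb, YZ)
  read b, top Y: go to q_1, push XY → (q_1, aabbbb, XYZ)
  read a, top X: go to q_1, push ε → (q_1, abbbb, YZ)
  read a, top Y: go to q_1, push Y → (q_1, bbbb, YZ)
  read b, top Y: go to q_2, push A → (q_2, bbb, AZ)
  read b, top A: go to q_2, push AA → (q_2, bb, AAZ)
  read b, top A: go to q_2, push AA → (q_2, b, AAAZ)
  read b, top A: go to q_2, push AA → (q_2, ε, AAAAZ)
All input consumed; M is in state q_2.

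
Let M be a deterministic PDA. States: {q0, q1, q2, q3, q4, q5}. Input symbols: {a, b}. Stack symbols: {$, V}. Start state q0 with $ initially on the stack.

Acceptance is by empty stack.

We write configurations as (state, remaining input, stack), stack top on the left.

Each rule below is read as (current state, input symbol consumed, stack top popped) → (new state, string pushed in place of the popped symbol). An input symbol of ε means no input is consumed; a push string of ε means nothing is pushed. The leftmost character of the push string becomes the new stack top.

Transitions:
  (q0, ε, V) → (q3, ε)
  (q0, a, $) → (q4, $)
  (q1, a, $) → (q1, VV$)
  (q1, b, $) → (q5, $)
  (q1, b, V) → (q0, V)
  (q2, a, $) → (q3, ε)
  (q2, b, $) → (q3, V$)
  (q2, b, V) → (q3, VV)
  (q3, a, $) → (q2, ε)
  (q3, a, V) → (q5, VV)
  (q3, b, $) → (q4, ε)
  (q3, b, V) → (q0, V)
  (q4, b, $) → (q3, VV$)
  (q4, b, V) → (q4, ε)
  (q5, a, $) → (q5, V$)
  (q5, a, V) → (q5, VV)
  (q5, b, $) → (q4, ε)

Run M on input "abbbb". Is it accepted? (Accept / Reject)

(q0, abbbb, $)
  read a, top $: go to q4, push $ → (q4, bbbb, $)
  read b, top $: go to q3, push VV$ → (q3, bbb, VV$)
  read b, top V: go to q0, push V → (q0, bb, VV$)
  ε-move, top V: go to q3, push ε → (q3, bb, V$)
  read b, top V: go to q0, push V → (q0, b, V$)
  ε-move, top V: go to q3, push ε → (q3, b, $)
  read b, top $: go to q4, push ε → (q4, ε, ε)
All input consumed and the stack is empty.

Accept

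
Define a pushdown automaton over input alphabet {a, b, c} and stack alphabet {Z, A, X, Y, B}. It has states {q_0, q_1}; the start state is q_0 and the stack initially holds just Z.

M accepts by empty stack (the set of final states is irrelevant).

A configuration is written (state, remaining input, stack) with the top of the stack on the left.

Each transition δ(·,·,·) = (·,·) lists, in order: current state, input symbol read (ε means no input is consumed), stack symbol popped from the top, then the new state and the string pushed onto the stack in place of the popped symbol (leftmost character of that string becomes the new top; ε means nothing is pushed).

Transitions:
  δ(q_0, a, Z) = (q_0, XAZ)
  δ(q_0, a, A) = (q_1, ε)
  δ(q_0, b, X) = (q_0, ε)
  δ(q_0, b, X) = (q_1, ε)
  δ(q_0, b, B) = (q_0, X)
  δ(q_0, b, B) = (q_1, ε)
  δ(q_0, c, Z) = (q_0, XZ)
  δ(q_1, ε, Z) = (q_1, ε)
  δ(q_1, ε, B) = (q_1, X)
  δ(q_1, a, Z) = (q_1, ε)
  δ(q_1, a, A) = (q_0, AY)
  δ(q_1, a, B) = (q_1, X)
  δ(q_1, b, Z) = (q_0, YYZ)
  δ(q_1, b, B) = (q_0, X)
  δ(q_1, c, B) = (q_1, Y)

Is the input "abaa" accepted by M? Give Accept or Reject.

Accept

One accepting computation: (q_0, abaa, Z) ⊢ (q_0, baa, XAZ) ⊢ (q_0, aa, AZ) ⊢ (q_1, a, Z) ⊢ (q_1, ε, ε)
All input consumed and the stack is empty.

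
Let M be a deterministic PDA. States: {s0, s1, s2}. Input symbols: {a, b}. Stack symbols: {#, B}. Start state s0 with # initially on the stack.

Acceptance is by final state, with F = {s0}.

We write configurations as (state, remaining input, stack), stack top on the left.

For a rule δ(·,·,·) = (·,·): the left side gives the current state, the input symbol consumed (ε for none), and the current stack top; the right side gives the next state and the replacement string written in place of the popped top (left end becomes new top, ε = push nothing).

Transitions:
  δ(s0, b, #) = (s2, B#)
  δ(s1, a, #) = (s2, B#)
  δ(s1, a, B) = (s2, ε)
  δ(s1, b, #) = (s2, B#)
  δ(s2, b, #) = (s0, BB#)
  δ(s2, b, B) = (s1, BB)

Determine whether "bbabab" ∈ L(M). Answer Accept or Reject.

Reject

(s0, bbabab, #)
  read b, top #: go to s2, push B# → (s2, babab, B#)
  read b, top B: go to s1, push BB → (s1, abab, BB#)
  read a, top B: go to s2, push ε → (s2, bab, B#)
  read b, top B: go to s1, push BB → (s1, ab, BB#)
  read a, top B: go to s2, push ε → (s2, b, B#)
  read b, top B: go to s1, push BB → (s1, ε, BB#)
All input consumed; state s1 ∉ F and no further ε-move applies.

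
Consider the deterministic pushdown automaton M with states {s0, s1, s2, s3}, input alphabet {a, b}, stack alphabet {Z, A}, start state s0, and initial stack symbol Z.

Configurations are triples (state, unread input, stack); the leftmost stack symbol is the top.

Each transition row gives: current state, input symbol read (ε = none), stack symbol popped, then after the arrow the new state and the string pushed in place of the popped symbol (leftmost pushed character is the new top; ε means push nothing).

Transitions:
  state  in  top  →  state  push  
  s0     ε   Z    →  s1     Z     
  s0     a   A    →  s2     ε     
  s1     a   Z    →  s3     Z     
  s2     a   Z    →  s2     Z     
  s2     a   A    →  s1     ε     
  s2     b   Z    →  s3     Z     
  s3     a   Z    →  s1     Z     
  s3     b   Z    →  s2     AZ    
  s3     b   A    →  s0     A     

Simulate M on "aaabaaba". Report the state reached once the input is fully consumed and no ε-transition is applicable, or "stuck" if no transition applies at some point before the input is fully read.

(s0, aaabaaba, Z)
  ε-move, top Z: go to s1, push Z → (s1, aaabaaba, Z)
  read a, top Z: go to s3, push Z → (s3, aabaaba, Z)
  read a, top Z: go to s1, push Z → (s1, abaaba, Z)
  read a, top Z: go to s3, push Z → (s3, baaba, Z)
  read b, top Z: go to s2, push AZ → (s2, aaba, AZ)
  read a, top A: go to s1, push ε → (s1, aba, Z)
  read a, top Z: go to s3, push Z → (s3, ba, Z)
  read b, top Z: go to s2, push AZ → (s2, a, AZ)
  read a, top A: go to s1, push ε → (s1, ε, Z)
All input consumed; M is in state s1.

s1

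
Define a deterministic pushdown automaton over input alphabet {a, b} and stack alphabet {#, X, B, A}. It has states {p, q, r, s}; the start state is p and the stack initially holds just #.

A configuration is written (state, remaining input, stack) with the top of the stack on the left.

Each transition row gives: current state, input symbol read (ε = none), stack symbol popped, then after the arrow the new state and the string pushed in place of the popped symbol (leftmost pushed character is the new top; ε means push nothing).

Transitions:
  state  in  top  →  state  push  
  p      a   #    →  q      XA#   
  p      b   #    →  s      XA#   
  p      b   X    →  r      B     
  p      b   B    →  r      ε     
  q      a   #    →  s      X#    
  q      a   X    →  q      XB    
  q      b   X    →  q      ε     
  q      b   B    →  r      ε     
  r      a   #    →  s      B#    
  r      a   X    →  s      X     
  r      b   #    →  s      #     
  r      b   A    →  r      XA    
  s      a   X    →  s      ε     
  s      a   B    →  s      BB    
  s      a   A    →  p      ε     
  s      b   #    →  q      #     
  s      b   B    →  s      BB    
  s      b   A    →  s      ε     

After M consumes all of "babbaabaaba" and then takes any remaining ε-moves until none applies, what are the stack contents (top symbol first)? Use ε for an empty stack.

X#

(p, babbaabaaba, #)
  read b, top #: go to s, push XA# → (s, abbaabaaba, XA#)
  read a, top X: go to s, push ε → (s, bbaabaaba, A#)
  read b, top A: go to s, push ε → (s, baabaaba, #)
  read b, top #: go to q, push # → (q, aabaaba, #)
  read a, top #: go to s, push X# → (s, abaaba, X#)
  read a, top X: go to s, push ε → (s, baaba, #)
  read b, top #: go to q, push # → (q, aaba, #)
  read a, top #: go to s, push X# → (s, aba, X#)
  read a, top X: go to s, push ε → (s, ba, #)
  read b, top #: go to q, push # → (q, a, #)
  read a, top #: go to s, push X# → (s, ε, X#)
All input consumed in state s with stack X#.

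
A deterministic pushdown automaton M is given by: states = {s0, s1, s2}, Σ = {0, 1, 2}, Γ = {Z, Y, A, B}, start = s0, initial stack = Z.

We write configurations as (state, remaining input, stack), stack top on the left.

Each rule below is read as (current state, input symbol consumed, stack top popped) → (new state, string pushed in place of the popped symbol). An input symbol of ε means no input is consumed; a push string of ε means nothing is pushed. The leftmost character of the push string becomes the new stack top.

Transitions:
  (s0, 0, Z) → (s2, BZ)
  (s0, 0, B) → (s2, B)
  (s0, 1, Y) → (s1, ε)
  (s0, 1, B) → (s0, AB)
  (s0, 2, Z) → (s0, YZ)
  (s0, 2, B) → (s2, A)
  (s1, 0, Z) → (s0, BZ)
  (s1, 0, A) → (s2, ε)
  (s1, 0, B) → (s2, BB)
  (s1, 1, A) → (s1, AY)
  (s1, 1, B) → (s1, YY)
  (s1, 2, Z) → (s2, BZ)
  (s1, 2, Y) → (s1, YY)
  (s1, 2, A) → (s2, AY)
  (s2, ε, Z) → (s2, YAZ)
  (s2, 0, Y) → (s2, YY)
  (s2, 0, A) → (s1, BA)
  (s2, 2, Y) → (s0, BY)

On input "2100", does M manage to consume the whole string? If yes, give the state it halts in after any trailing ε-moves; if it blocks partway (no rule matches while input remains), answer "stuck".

s2

(s0, 2100, Z) ⊢ (s0, 100, YZ) ⊢ (s1, 00, Z) ⊢ (s0, 0, BZ) ⊢ (s2, ε, BZ)
All input consumed; M is in state s2.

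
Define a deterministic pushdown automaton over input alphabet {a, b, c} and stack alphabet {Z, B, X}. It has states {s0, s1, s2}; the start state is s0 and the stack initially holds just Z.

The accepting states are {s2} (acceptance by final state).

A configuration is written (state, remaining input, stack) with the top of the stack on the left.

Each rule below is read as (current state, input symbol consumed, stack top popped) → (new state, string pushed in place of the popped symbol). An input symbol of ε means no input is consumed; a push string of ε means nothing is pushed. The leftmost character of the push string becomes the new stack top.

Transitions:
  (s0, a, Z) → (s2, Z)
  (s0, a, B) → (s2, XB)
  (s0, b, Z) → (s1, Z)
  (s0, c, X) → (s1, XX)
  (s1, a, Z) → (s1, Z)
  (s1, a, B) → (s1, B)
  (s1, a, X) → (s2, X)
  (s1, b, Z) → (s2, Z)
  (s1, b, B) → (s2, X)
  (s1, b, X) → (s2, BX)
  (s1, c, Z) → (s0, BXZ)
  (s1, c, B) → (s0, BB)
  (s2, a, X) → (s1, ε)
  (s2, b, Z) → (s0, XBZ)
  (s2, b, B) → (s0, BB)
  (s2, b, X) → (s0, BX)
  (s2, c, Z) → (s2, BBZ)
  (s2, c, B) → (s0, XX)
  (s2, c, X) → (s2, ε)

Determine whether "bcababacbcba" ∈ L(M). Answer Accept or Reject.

Reject

(s0, bcababacbcba, Z)
  read b, top Z: go to s1, push Z → (s1, cababacbcba, Z)
  read c, top Z: go to s0, push BXZ → (s0, ababacbcba, BXZ)
  read a, top B: go to s2, push XB → (s2, babacbcba, XBXZ)
  read b, top X: go to s0, push BX → (s0, abacbcba, BXBXZ)
  read a, top B: go to s2, push XB → (s2, bacbcba, XBXBXZ)
  read b, top X: go to s0, push BX → (s0, acbcba, BXBXBXZ)
  read a, top B: go to s2, push XB → (s2, cbcba, XBXBXBXZ)
  read c, top X: go to s2, push ε → (s2, bcba, BXBXBXZ)
  read b, top B: go to s0, push BB → (s0, cba, BBXBXBXZ)
No transition applies at (s0, cba, BBXBXBXZ); input not fully consumed.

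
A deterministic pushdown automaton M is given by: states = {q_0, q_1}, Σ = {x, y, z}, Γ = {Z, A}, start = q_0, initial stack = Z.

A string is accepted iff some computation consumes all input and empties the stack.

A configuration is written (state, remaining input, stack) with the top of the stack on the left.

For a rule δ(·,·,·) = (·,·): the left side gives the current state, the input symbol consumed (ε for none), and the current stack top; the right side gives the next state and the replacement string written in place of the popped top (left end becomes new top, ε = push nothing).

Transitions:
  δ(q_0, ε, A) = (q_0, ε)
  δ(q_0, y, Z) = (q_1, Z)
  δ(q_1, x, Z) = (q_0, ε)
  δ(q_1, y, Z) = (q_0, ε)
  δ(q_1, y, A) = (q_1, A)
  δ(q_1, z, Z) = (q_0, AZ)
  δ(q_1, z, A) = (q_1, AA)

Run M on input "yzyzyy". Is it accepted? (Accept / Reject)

(q_0, yzyzyy, Z)
  read y, top Z: go to q_1, push Z → (q_1, zyzyy, Z)
  read z, top Z: go to q_0, push AZ → (q_0, yzyy, AZ)
  ε-move, top A: go to q_0, push ε → (q_0, yzyy, Z)
  read y, top Z: go to q_1, push Z → (q_1, zyy, Z)
  read z, top Z: go to q_0, push AZ → (q_0, yy, AZ)
  ε-move, top A: go to q_0, push ε → (q_0, yy, Z)
  read y, top Z: go to q_1, push Z → (q_1, y, Z)
  read y, top Z: go to q_0, push ε → (q_0, ε, ε)
All input consumed and the stack is empty.

Accept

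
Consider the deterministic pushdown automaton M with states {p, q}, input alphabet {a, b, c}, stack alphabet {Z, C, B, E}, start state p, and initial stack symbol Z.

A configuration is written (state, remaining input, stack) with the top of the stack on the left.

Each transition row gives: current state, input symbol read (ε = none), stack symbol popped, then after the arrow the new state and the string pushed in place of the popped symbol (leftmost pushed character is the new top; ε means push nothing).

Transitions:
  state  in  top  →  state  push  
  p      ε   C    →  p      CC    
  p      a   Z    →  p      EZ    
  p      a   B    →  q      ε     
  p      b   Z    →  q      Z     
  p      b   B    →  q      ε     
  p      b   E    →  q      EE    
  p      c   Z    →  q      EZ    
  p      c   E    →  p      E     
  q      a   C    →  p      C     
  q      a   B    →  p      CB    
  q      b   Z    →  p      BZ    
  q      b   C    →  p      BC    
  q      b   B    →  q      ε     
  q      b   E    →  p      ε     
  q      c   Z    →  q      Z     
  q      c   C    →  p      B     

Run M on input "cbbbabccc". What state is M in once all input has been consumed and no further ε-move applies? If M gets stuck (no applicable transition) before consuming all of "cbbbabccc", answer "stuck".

(p, cbbbabccc, Z)
  read c, top Z: go to q, push EZ → (q, bbbabccc, EZ)
  read b, top E: go to p, push ε → (p, bbabccc, Z)
  read b, top Z: go to q, push Z → (q, babccc, Z)
  read b, top Z: go to p, push BZ → (p, abccc, BZ)
  read a, top B: go to q, push ε → (q, bccc, Z)
  read b, top Z: go to p, push BZ → (p, ccc, BZ)
No transition for (p, c, top B); M blocks with input ccc remaining.

stuck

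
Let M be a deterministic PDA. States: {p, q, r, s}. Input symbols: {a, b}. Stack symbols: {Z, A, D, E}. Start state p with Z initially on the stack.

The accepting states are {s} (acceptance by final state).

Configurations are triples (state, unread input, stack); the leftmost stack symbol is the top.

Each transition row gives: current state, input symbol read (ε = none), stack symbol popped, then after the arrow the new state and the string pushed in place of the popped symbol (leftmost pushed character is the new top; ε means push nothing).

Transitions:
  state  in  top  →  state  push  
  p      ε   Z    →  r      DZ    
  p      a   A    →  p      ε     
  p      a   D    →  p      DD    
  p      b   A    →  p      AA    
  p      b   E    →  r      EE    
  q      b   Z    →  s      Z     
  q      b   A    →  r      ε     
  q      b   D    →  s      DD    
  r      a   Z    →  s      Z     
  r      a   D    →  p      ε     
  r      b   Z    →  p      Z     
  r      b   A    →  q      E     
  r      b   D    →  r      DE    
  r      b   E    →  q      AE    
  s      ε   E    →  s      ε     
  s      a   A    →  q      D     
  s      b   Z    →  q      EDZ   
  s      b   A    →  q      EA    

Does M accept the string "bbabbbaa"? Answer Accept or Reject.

Reject

(p, bbabbbaa, Z) ⊢ (r, bbabbbaa, DZ) ⊢ (r, babbbaa, DEZ) ⊢ (r, abbbaa, DEEZ) ⊢ (p, bbbaa, EEZ) ⊢ (r, bbaa, EEEZ) ⊢ (q, baa, AEEEZ) ⊢ (r, aa, EEEZ)
No transition applies at (r, aa, EEEZ); input not fully consumed.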